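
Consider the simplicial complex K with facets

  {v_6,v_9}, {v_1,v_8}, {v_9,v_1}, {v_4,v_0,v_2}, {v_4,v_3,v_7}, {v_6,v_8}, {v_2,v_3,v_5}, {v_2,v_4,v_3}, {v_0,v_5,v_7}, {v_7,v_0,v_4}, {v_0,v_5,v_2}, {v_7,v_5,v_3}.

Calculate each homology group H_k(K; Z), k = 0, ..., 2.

Order the vertices as v_0 < v_1 < v_2 < v_3 < v_4 < v_5 < v_6 < v_7 < v_8 < v_9. Listing each simplex with vertices in this order, K has dimension 2 with simplices:

  0-simplices (10): [v_0], [v_1], [v_2], [v_3], [v_4], [v_5], [v_6], [v_7], [v_8], [v_9]
  1-simplices (16): (16 of them)
  2-simplices (8): [v_0,v_2,v_4], [v_0,v_2,v_5], [v_0,v_4,v_7], [v_0,v_5,v_7], [v_2,v_3,v_4], [v_2,v_3,v_5], [v_3,v_4,v_7], [v_3,v_5,v_7]

so the chain groups are C_0 ≅ Z^10, C_1 ≅ Z^16, C_2 ≅ Z^8.

Boundary ∂_1: C_1 → C_0 sends each edge [p,q] (with p < q) to q − p. For instance
  ∂[v_0,v_2] = [v_2] − [v_0].
As a 10×16 matrix over Z this has rank 8, with invariant factors (1,1,1,1,1,1,1,1).

Boundary ∂_2: C_2 → C_1 sends each 2-simplex [p,q,r] to [q,r] − [p,r] + [p,q]. For instance
  ∂[v_0,v_2,v_4] = [v_2,v_4] − [v_0,v_4] + [v_0,v_2],
  ∂[v_2,v_3,v_5] = [v_3,v_5] − [v_2,v_5] + [v_2,v_3].
As a 16×8 matrix over Z this has rank 7, with invariant factors (1,1,1,1,1,1,1).

From H_k ≅ ker(∂_k) / im(∂_{k+1}) we obtain:

  H_0: rank C_0 − rank ∂_1 = 10 − 8 = 2, and the invariant factors of ∂_1 are all 1, so H_0 = Z^2.
  H_1: rank ker ∂_1 − rank ∂_2 = (16 − 8) − 7 = 1, and the invariant factors of ∂_2 are all 1, so H_1 = Z.
  H_2: rank ker ∂_2 − rank ∂_3 = (8 − 7) − 0 = 1, and there is no ∂_3, so H_2 = Z.

(K is a triangulation of the disjoint union of the 2-sphere S^2 and the circle S^1.)

H_0 = Z^2,  H_1 = Z,  H_2 = Z.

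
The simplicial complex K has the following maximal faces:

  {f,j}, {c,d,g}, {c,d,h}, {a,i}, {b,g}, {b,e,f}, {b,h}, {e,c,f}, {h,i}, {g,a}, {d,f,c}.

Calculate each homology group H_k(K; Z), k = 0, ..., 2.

We work with the vertex ordering a < b < c < d < e < f < g < h < i < j. The simplices of K, each written with vertices in increasing order, are:

  0-simplices (10): a, b, c, d, e, f, g, h, i, j
  1-simplices (17): ag, ai, be, bf, bg, bh, cd, ce, cf, cg, ch, df, dg, dh, ef, fj, hi
  2-simplices (5): bef, cdf, cdg, cdh, cef

so the chain groups are C_0 ≅ Z^10, C_1 ≅ Z^17, C_2 ≅ Z^5.

Boundary ∂_1: C_1 → C_0 maps an edge to its endpoints' difference, ∂[p,q] = q − p. For instance
  ∂ef = f − e.
The resulting 10×17 matrix has rank 9, and its Smith normal form has invariant factors (1,1,1,1,1,1,1,1,1).

Boundary ∂_2: C_2 → C_1 acts by ∂[p,q,r] = [q,r] − [p,r] + [p,q]. For instance
  ∂cdf = df − cf + cd,
  ∂cef = ef − cf + ce.
The 17×5 boundary matrix has rank 5 and Smith normal form diag(1,1,1,1,1).

Reading off H_k = ker ∂_k / im ∂_{k+1}:

  H_0: rank C_0 − rank ∂_1 = 10 − 9 = 1, and the invariant factors of ∂_1 are all 1, so H_0 ≅ Z.
  H_1: rank ker ∂_1 − rank ∂_2 = (17 − 9) − 5 = 3, and the invariant factors of ∂_2 are all 1, so H_1 ≅ Z^3.
  H_2: rank ker ∂_2 − rank ∂_3 = (5 − 5) − 0 = 0, and there is no ∂_3, so H_2 ≅ 0.

As a check, the Euler characteristic is 10 − 17 + 5 = -2, which agrees with 1 − 3 + 0 = -2.

H_0 ≅ Z,  H_1 ≅ Z^3,  H_2 = 0.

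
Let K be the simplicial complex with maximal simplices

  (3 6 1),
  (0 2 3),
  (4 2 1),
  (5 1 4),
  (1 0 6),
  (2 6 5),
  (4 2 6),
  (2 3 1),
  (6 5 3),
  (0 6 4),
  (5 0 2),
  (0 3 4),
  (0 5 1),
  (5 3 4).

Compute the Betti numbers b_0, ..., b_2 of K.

Order the vertices as 0 < 1 < 2 < 3 < 4 < 5 < 6. Listing each simplex with vertices in this order, K has dimension 2 with simplices:

  0-simplices (7): [0], [1], [2], [3], [4], [5], [6]
  1-simplices (21): [0,1], [0,2], [0,3], [0,4], [0,5], [0,6], [1,2], [1,3], [1,4], [1,5], [1,6], [2,3], [2,4], [2,5], [2,6], [3,4], [3,5], [3,6], [4,5], [4,6], [5,6]
  2-simplices (14): [0,1,5], [0,1,6], [0,2,3], [0,2,5], [0,3,4], [0,4,6], [1,2,3], [1,2,4], [1,3,6], [1,4,5], [2,4,6], [2,5,6], [3,4,5], [3,5,6]

Hence C_0 ≅ Z^7, C_1 ≅ Z^21, C_2 ≅ Z^14.

Boundary ∂_1: C_1 → C_0 sends each edge [p,q] (with p < q) to q − p. For instance
  ∂[0,5] = [5] − [0].
The resulting 7×21 matrix has rank 6, and its Smith normal form has invariant factors (1,1,1,1,1,1).

Boundary ∂_2: C_2 → C_1 sends each 2-simplex [p,q,r] to [q,r] − [p,r] + [p,q]. For instance
  ∂[2,4,6] = [4,6] − [2,6] + [2,4],
  ∂[1,4,5] = [4,5] − [1,5] + [1,4].
As a 21×14 matrix over Z this has rank 13, with invariant factors (1,1,1,1,1,1,1,1,1,1,1,1,1).

Reading off H_k = ker ∂_k / im ∂_{k+1}:

  H_0: rank C_0 − rank ∂_1 = 7 − 6 = 1, and the invariant factors of ∂_1 are all 1, so H_0 ≅ Z.
  H_1: rank ker ∂_1 − rank ∂_2 = (21 − 6) − 13 = 2, and the invariant factors of ∂_2 are all 1, so H_1 ≅ Z^2.
  H_2: rank ker ∂_2 − rank ∂_3 = (14 − 13) − 0 = 1, and there is no ∂_3, so H_2 ≅ Z.

Hence the Betti numbers are b_0 = 1, b_1 = 2, b_2 = 1.

b_0 = 1, b_1 = 2, b_2 = 1.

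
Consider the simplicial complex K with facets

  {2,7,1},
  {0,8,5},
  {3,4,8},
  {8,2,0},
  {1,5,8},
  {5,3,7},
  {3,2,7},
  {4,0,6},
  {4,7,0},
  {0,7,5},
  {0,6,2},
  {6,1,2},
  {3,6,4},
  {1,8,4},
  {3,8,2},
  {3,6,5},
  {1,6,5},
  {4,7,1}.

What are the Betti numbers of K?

We work with the vertex ordering 0 < 1 < 2 < 3 < 4 < 5 < 6 < 7 < 8. The simplices of K, each written with vertices in increasing order, are:

  0-simplices (9): [0], [1], [2], [3], [4], [5], [6], [7], [8]
  1-simplices (27): (27 of them)
  2-simplices (18): [0,2,6], [0,2,8], [0,4,6], [0,4,7], [0,5,7], [0,5,8], [1,2,6], [1,2,7], [1,4,7], [1,4,8], [1,5,6], [1,5,8], [2,3,7], [2,3,8], [3,4,6], [3,4,8], [3,5,6], [3,5,7]

Hence C_0 ≅ Z^9, C_1 ≅ Z^27, C_2 ≅ Z^18.

The boundary map ∂_1: C_1 → C_0 sends each edge [p,q] (with p < q) to q − p. For instance
  ∂[5,7] = [7] − [5].
This gives a 9×27 integer matrix of rank 8; reducing to Smith normal form yields diagonal entries (1,1,1,1,1,1,1,1).

Boundary ∂_2: C_2 → C_1 maps a triangle to the signed sum of its edges. For instance
  ∂[0,5,7] = [5,7] − [0,7] + [0,5],
  ∂[0,4,7] = [4,7] − [0,7] + [0,4].
The 27×18 boundary matrix has rank 17 and Smith normal form diag(1,1,1,1,1,1,1,1,1,1,1,1,1,1,1,1,1).

Now H_k = ker ∂_k / im ∂_{k+1}, so:

  H_0: rank C_0 − rank ∂_1 = 9 − 8 = 1, and the invariant factors of ∂_1 are all 1, so H_0 ≅ Z.
  H_1: rank ker ∂_1 − rank ∂_2 = (27 − 8) − 17 = 2, and the invariant factors of ∂_2 are all 1, so H_1 ≅ Z^2.
  H_2: rank ker ∂_2 − rank ∂_3 = (18 − 17) − 0 = 1, and there is no ∂_3, so H_2 ≅ Z.

As a check, the Euler characteristic is 9 − 27 + 18 = 0, which agrees with 1 − 2 + 1 = 0.
(K is a triangulation of the torus T^2.)

Hence the Betti numbers are b_0 = 1, b_1 = 2, b_2 = 1.

b_0 = 1, b_1 = 2, b_2 = 1.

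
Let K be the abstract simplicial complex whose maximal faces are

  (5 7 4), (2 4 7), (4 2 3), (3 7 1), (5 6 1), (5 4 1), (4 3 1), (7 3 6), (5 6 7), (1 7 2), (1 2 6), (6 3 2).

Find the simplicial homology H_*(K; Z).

H_0 ≅ Z,  H_1 ≅ Z/2,  H_2 = 0.

We work with the vertex ordering 1 < 2 < 3 < 4 < 5 < 6 < 7. The simplices of K, each written with vertices in increasing order, are:

  0-simplices (7): [1], [2], [3], [4], [5], [6], [7]
  1-simplices (18): [1,2], [1,3], [1,4], [1,5], [1,6], [1,7], [2,3], [2,4], [2,6], [2,7], [3,4], [3,6], [3,7], [4,5], [4,7], [5,6], [5,7], [6,7]
  2-simplices (12): [1,2,6], [1,2,7], [1,3,4], [1,3,7], [1,4,5], [1,5,6], [2,3,4], [2,3,6], [2,4,7], [3,6,7], [4,5,7], [5,6,7]

Hence C_0 ≅ Z^7, C_1 ≅ Z^18, C_2 ≅ Z^12.

Boundary ∂_1: C_1 → C_0 maps an edge to its endpoints' difference, ∂[p,q] = q − p. For instance
  ∂[6,7] = [7] − [6].
The 7×18 boundary matrix has rank 6 and Smith normal form diag(1,1,1,1,1,1).

The boundary map ∂_2: C_2 → C_1 maps a triangle to the signed sum of its edges. For instance
  ∂[3,6,7] = [6,7] − [3,7] + [3,6],
  ∂[1,2,6] = [2,6] − [1,6] + [1,2].
The resulting 18×12 matrix has rank 12, and its Smith normal form has invariant factors (1,1,1,1,1,1,1,1,1,1,1,2).

Computing H_k = (kernel of ∂_k) / (image of ∂_{k+1}):

  H_0: rank C_0 − rank ∂_1 = 7 − 6 = 1, and the invariant factors of ∂_1 are all 1, so H_0 = Z.
  H_1: rank ker ∂_1 − rank ∂_2 = (18 − 6) − 12 = 0, and ∂_2 has invariant factor 2 > 1, so H_1 = Z/2.
  H_2: rank ker ∂_2 − rank ∂_3 = (12 − 12) − 0 = 0, and there is no ∂_3, so H_2 = 0.

As a check, the Euler characteristic is 7 − 18 + 12 = 1, which agrees with 1 − 0 + 0 = 1.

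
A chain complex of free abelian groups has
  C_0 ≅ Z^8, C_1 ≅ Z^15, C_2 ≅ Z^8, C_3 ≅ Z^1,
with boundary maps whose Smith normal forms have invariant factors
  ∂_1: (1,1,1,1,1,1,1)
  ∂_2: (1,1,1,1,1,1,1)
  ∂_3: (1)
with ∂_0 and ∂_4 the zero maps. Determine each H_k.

H_0: b_0 = 8 − 0 − 7 = 1; torsion from ∂_1 factors > 1: none. So H_0 = Z.
H_1: b_1 = 15 − 7 − 7 = 1; torsion from ∂_2 factors > 1: none. So H_1 = Z.
H_2: b_2 = 8 − 7 − 1 = 0; torsion from ∂_3 factors > 1: none. So H_2 = 0.
H_3: b_3 = 1 − 1 − 0 = 0; torsion from ∂_4 factors > 1: none. So H_3 = 0.

H_0 = Z,  H_1 = Z,  H_2 = 0,  H_3 = 0.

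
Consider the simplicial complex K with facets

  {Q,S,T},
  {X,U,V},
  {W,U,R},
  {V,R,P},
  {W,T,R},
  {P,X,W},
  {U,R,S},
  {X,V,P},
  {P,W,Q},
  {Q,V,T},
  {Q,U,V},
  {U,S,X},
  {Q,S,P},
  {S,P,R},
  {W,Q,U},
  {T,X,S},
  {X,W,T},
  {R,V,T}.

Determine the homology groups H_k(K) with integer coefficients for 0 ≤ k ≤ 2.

We work with the vertex ordering P < Q < R < S < T < U < V < W < X. The simplices of K, each written with vertices in increasing order, are:

  0-simplices (9): P, Q, R, S, T, U, V, W, X
  1-simplices (27): PQ, PR, PS, PV, PW, PX, QS, QT, QU, QV, QW, RS, RT, RU, RV, RW, ST, SU, SX, TV, TW, TX, UV, UW, UX, VX, WX
  2-simplices (18): PQS, PQW, PRS, PRV, PVX, PWX, QST, QTV, QUV, QUW, RSU, RTV, RTW, RUW, STX, SUX, TWX, UVX

so the chain groups are C_0 ≅ Z^9, C_1 ≅ Z^27, C_2 ≅ Z^18.

The boundary map ∂_1: C_1 → C_0 sends each edge [p,q] (with p < q) to q − p. For instance
  ∂SU = U − S.
This gives a 9×27 integer matrix of rank 8; reducing to Smith normal form yields diagonal entries (1,1,1,1,1,1,1,1).

Boundary ∂_2: C_2 → C_1 sends each 2-simplex [p,q,r] to [q,r] − [p,r] + [p,q]. For instance
  ∂SUX = UX − SX + SU,
  ∂UVX = VX − UX + UV.
As a 27×18 matrix over Z this has rank 17, with invariant factors (1,1,1,1,1,1,1,1,1,1,1,1,1,1,1,1,1).

Computing H_k = (kernel of ∂_k) / (image of ∂_{k+1}):

  H_0: rank C_0 − rank ∂_1 = 9 − 8 = 1, and the invariant factors of ∂_1 are all 1, so H_0 = Z.
  H_1: rank ker ∂_1 − rank ∂_2 = (27 − 8) − 17 = 2, and the invariant factors of ∂_2 are all 1, so H_1 = Z^2.
  H_2: rank ker ∂_2 − rank ∂_3 = (18 − 17) − 0 = 1, and there is no ∂_3, so H_2 = Z.

H_0 = Z,  H_1 = Z^2,  H_2 = Z.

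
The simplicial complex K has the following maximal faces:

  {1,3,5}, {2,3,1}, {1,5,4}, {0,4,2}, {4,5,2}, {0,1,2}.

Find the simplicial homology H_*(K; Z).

H_0 = Z,  H_1 = Z,  H_2 = 0.

Take the total order 0 < 1 < 2 < 3 < 4 < 5 on the vertex set. Then K (dimension 2) consists of the simplices:

  0-simplices (6): [0], [1], [2], [3], [4], [5]
  1-simplices (12): [0,1], [0,2], [0,4], [1,2], [1,3], [1,4], [1,5], [2,3], [2,4], [2,5], [3,5], [4,5]
  2-simplices (6): [0,1,2], [0,2,4], [1,2,3], [1,3,5], [1,4,5], [2,4,5]

giving chain groups C_0 ≅ Z^6, C_1 ≅ Z^12, C_2 ≅ Z^6.

Boundary ∂_1: C_1 → C_0 is given by ∂[p,q] = [q] − [p].
The resulting 6×12 matrix has rank 5, and its Smith normal form has invariant factors (1,1,1,1,1).

∂_2: C_2 → C_1 maps a triangle to the signed sum of its edges. For instance
  ∂[1,3,5] = [3,5] − [1,5] + [1,3],
  ∂[0,1,2] = [1,2] − [0,2] + [0,1].
As a 12×6 matrix over Z this has rank 6, with invariant factors (1,1,1,1,1,1).

Computing H_k = (kernel of ∂_k) / (image of ∂_{k+1}):

  H_0: rank C_0 − rank ∂_1 = 6 − 5 = 1, and the invariant factors of ∂_1 are all 1, so H_0 = Z.
  H_1: rank ker ∂_1 − rank ∂_2 = (12 − 5) − 6 = 1, and the invariant factors of ∂_2 are all 1, so H_1 = Z.
  H_2: rank ker ∂_2 − rank ∂_3 = (6 − 6) − 0 = 0, and there is no ∂_3, so H_2 = 0.

(K is a triangulation of the cylinder S^1 x I.)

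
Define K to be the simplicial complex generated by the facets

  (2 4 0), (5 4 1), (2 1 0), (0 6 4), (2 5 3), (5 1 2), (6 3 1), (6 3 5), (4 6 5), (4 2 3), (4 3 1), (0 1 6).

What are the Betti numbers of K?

Take the total order 0 < 1 < 2 < 3 < 4 < 5 < 6 on the vertex set. Then K (dimension 2) consists of the simplices:

  0-simplices (7): [0], [1], [2], [3], [4], [5], [6]
  1-simplices (18): [0,1], [0,2], [0,4], [0,6], [1,2], [1,3], [1,4], [1,5], [1,6], [2,3], [2,4], [2,5], [3,4], [3,5], [3,6], [4,5], [4,6], [5,6]
  2-simplices (12): [0,1,2], [0,1,6], [0,2,4], [0,4,6], [1,2,5], [1,3,4], [1,3,6], [1,4,5], [2,3,4], [2,3,5], [3,5,6], [4,5,6]

giving chain groups C_0 ≅ Z^7, C_1 ≅ Z^18, C_2 ≅ Z^12.

Boundary ∂_1: C_1 → C_0 is given by ∂[p,q] = [q] − [p]. For instance
  ∂[4,6] = [6] − [4].
The 7×18 boundary matrix has rank 6 and Smith normal form diag(1,1,1,1,1,1).

Boundary ∂_2: C_2 → C_1 sends each 2-simplex [p,q,r] to [q,r] − [p,r] + [p,q]. For instance
  ∂[4,5,6] = [5,6] − [4,6] + [4,5],
  ∂[0,2,4] = [2,4] − [0,4] + [0,2].
The resulting 18×12 matrix has rank 12, and its Smith normal form has invariant factors (1,1,1,1,1,1,1,1,1,1,1,2).

From H_k ≅ ker(∂_k) / im(∂_{k+1}) we obtain:

  H_0: rank C_0 − rank ∂_1 = 7 − 6 = 1, and the invariant factors of ∂_1 are all 1, so H_0 = Z.
  H_1: rank ker ∂_1 − rank ∂_2 = (18 − 6) − 12 = 0, and ∂_2 has invariant factor 2 > 1, so H_1 = Z_2.
  H_2: rank ker ∂_2 − rank ∂_3 = (12 − 12) − 0 = 0, and there is no ∂_3, so H_2 = 0.

Hence the Betti numbers are b_0 = 1, b_1 = 0, b_2 = 0.

b_0 = 1, b_1 = 0, b_2 = 0.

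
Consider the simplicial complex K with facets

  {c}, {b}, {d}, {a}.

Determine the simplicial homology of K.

Fix the vertex order a < b < c < d and write every simplex with vertices in increasing order. Then dim K = 0 and the simplices of K are:

  0-simplices (4): a, b, c, d

Hence C_0 ≅ Z^4.

From H_k ≅ ker(∂_k) / im(∂_{k+1}) we obtain:

  H_0: rank C_0 − rank ∂_1 = 4 − 0 = 4, and there is no ∂_1, so H_0 ≅ Z^4.

H_0 ≅ Z^4.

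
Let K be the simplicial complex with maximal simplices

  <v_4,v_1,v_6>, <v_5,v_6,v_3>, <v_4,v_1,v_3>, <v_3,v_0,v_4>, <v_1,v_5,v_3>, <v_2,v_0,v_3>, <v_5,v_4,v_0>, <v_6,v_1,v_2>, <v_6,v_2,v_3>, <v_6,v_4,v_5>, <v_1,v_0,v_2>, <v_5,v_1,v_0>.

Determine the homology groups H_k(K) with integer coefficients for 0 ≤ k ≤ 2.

Order the vertices as v_0 < v_1 < v_2 < v_3 < v_4 < v_5 < v_6. Listing each simplex with vertices in this order, K has dimension 2 with simplices:

  0-simplices (7): [v_0], [v_1], [v_2], [v_3], [v_4], [v_5], [v_6]
  1-simplices (18): (18 of them)
  2-simplices (12): (12 of them)

Hence C_0 ≅ Z^7, C_1 ≅ Z^18, C_2 ≅ Z^12.

∂_1: C_1 → C_0 is given by ∂[p,q] = [q] − [p]. For instance
  ∂[v_3,v_6] = [v_6] − [v_3].
This gives a 7×18 integer matrix of rank 6; reducing to Smith normal form yields diagonal entries (1,1,1,1,1,1).

∂_2: C_2 → C_1 maps a triangle to the signed sum of its edges. For instance
  ∂[v_2,v_3,v_6] = [v_3,v_6] − [v_2,v_6] + [v_2,v_3],
  ∂[v_0,v_2,v_3] = [v_2,v_3] − [v_0,v_3] + [v_0,v_2].
As a 18×12 matrix over Z this has rank 12, with invariant factors (1,1,1,1,1,1,1,1,1,1,1,2).

Computing H_k = (kernel of ∂_k) / (image of ∂_{k+1}):

  H_0: rank C_0 − rank ∂_1 = 7 − 6 = 1, and the invariant factors of ∂_1 are all 1, so H_0 ≅ Z.
  H_1: rank ker ∂_1 − rank ∂_2 = (18 − 6) − 12 = 0, and ∂_2 has invariant factor 2 > 1, so H_1 ≅ Z/2.
  H_2: rank ker ∂_2 − rank ∂_3 = (12 − 12) − 0 = 0, and there is no ∂_3, so H_2 ≅ 0.

(K is a triangulation of the real projective plane RP^2.)

H_0 = Z,  H_1 = Z/2,  H_2 = 0.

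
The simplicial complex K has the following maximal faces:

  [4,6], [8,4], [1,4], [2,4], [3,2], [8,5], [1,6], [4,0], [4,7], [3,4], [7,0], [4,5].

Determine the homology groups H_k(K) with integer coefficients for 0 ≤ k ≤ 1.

H_0 = Z,  H_1 = Z^4.

We work with the vertex ordering 0 < 1 < 2 < 3 < 4 < 5 < 6 < 7 < 8. The simplices of K, each written with vertices in increasing order, are:

  0-simplices (9): [0], [1], [2], [3], [4], [5], [6], [7], [8]
  1-simplices (12): [0,4], [0,7], [1,4], [1,6], [2,3], [2,4], [3,4], [4,5], [4,6], [4,7], [4,8], [5,8]

so the chain groups are C_0 ≅ Z^9, C_1 ≅ Z^12.

∂_1: C_1 → C_0 sends each edge [p,q] (with p < q) to q − p.
As a 9×12 matrix over Z this has rank 8, with invariant factors (1,1,1,1,1,1,1,1).

From H_k ≅ ker(∂_k) / im(∂_{k+1}) we obtain:

  H_0: rank C_0 − rank ∂_1 = 9 − 8 = 1, and the invariant factors of ∂_1 are all 1, so H_0 = Z.
  H_1: rank ker ∂_1 − rank ∂_2 = (12 − 8) − 0 = 4, and there is no ∂_2, so H_1 = Z^4.

As a check, the Euler characteristic is 9 − 12 = -3, which agrees with 1 − 4 = -3.
(K is a triangulation of a wedge of 4 circles.)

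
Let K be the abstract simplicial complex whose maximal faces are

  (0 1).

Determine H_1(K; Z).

Take the total order 0 < 1 on the vertex set. Then K (dimension 1) consists of the simplices:

  0-simplices (2): [0], [1]
  1-simplices (1): [0,1]

Hence C_0 ≅ Z^2, C_1 ≅ Z^1.

∂_1: C_1 → C_0 is given by ∂[p,q] = [q] − [p].
This gives a 2×1 integer matrix of rank 1; reducing to Smith normal form yields diagonal entries (1).

From H_k ≅ ker(∂_k) / im(∂_{k+1}) we obtain:

  H_1: rank ker ∂_1 − rank ∂_2 = (1 − 1) − 0 = 0, and there is no ∂_2, so H_1 = 0.

H_1 = 0.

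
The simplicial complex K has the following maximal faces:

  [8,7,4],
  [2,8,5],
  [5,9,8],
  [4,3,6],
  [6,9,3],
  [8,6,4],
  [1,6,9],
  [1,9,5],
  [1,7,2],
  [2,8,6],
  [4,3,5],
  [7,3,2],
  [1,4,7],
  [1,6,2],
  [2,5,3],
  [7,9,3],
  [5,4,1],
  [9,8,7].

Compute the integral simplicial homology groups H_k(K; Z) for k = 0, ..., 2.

We work with the vertex ordering 1 < 2 < 3 < 4 < 5 < 6 < 7 < 8 < 9. The simplices of K, each written with vertices in increasing order, are:

  0-simplices (9): [1], [2], [3], [4], [5], [6], [7], [8], [9]
  1-simplices (27): (27 of them)
  2-simplices (18): [1,2,6], [1,2,7], [1,4,5], [1,4,7], [1,5,9], [1,6,9], [2,3,5], [2,3,7], [2,5,8], [2,6,8], [3,4,5], [3,4,6], [3,6,9], [3,7,9], [4,6,8], [4,7,8], [5,8,9], [7,8,9]

giving chain groups C_0 ≅ Z^9, C_1 ≅ Z^27, C_2 ≅ Z^18.

The boundary map ∂_1: C_1 → C_0 sends each edge [p,q] (with p < q) to q − p. For instance
  ∂[7,8] = [8] − [7].
As a 9×27 matrix over Z this has rank 8, with invariant factors (1,1,1,1,1,1,1,1).

Boundary ∂_2: C_2 → C_1 acts by ∂[p,q,r] = [q,r] − [p,r] + [p,q]. For instance
  ∂[2,3,5] = [3,5] − [2,5] + [2,3],
  ∂[1,2,6] = [2,6] − [1,6] + [1,2].
The 27×18 boundary matrix has rank 17 and Smith normal form diag(1,1,1,1,1,1,1,1,1,1,1,1,1,1,1,1,1).

Now H_k = ker ∂_k / im ∂_{k+1}, so:

  H_0: rank C_0 − rank ∂_1 = 9 − 8 = 1, and the invariant factors of ∂_1 are all 1, so H_0 ≅ Z.
  H_1: rank ker ∂_1 − rank ∂_2 = (27 − 8) − 17 = 2, and the invariant factors of ∂_2 are all 1, so H_1 ≅ Z^2.
  H_2: rank ker ∂_2 − rank ∂_3 = (18 − 17) − 0 = 1, and there is no ∂_3, so H_2 ≅ Z.

As a check, the Euler characteristic is 9 − 27 + 18 = 0, which agrees with 1 − 2 + 1 = 0.

H_0 ≅ Z,  H_1 ≅ Z^2,  H_2 ≅ Z.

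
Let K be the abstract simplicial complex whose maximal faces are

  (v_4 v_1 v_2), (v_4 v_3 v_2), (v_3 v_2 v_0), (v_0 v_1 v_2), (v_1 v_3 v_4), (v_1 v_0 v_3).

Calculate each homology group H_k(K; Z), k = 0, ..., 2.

Order the vertices as v_0 < v_1 < v_2 < v_3 < v_4. Listing each simplex with vertices in this order, K has dimension 2 with simplices:

  0-simplices (5): [v_0], [v_1], [v_2], [v_3], [v_4]
  1-simplices (9): [v_0,v_1], [v_0,v_2], [v_0,v_3], [v_1,v_2], [v_1,v_3], [v_1,v_4], [v_2,v_3], [v_2,v_4], [v_3,v_4]
  2-simplices (6): [v_0,v_1,v_2], [v_0,v_1,v_3], [v_0,v_2,v_3], [v_1,v_2,v_4], [v_1,v_3,v_4], [v_2,v_3,v_4]

Hence C_0 ≅ Z^5, C_1 ≅ Z^9, C_2 ≅ Z^6.

The boundary map ∂_1: C_1 → C_0 is given by ∂[p,q] = [q] − [p]. For instance
  ∂[v_1,v_3] = [v_3] − [v_1].
The 5×9 boundary matrix has rank 4 and Smith normal form diag(1,1,1,1).

Boundary ∂_2: C_2 → C_1 sends each 2-simplex [p,q,r] to [q,r] − [p,r] + [p,q]. For instance
  ∂[v_0,v_2,v_3] = [v_2,v_3] − [v_0,v_3] + [v_0,v_2],
  ∂[v_0,v_1,v_3] = [v_1,v_3] − [v_0,v_3] + [v_0,v_1].
The 9×6 boundary matrix has rank 5 and Smith normal form diag(1,1,1,1,1).

From H_k ≅ ker(∂_k) / im(∂_{k+1}) we obtain:

  H_0: rank C_0 − rank ∂_1 = 5 − 4 = 1, and the invariant factors of ∂_1 are all 1, so H_0 ≅ Z.
  H_1: rank ker ∂_1 − rank ∂_2 = (9 − 4) − 5 = 0, and the invariant factors of ∂_2 are all 1, so H_1 ≅ 0.
  H_2: rank ker ∂_2 − rank ∂_3 = (6 − 5) − 0 = 1, and there is no ∂_3, so H_2 ≅ Z.

As a check, the Euler characteristic is 5 − 9 + 6 = 2, which agrees with 1 − 0 + 1 = 2.
(K is a triangulation of the 2-sphere S^2.)

H_0 ≅ Z,  H_1 = 0,  H_2 ≅ Z.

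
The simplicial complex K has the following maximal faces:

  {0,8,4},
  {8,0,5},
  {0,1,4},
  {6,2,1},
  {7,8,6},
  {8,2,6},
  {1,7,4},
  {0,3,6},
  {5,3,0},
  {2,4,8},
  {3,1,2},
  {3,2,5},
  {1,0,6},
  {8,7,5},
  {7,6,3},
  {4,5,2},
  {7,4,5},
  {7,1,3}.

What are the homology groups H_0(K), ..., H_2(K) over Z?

K has 9 vertices, 27 edges, 18 triangles.
rank ∂_0 = 0, rank ∂_1 = 8 ⇒ b_0 = 9 − 0 − 8 = 1; all invariant factors of ∂_1 are 1 so no torsion. So H_0 ≅ Z.
rank ∂_1 = 8, rank ∂_2 = 18 ⇒ b_1 = 27 − 8 − 18 = 1; ∂_2 has invariant factor(s) [2] giving torsion. So H_1 ≅ Z ⊕ Z/2Z.
rank ∂_2 = 18, rank ∂_3 = 0 ⇒ b_2 = 18 − 18 − 0 = 0. So H_2 ≅ 0.

H_0 ≅ Z,  H_1 ≅ Z ⊕ Z/2Z,  H_2 = 0.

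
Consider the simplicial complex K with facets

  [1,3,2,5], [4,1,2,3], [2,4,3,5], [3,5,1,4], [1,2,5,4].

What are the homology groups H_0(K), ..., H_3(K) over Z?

Take the total order 1 < 2 < 3 < 4 < 5 on the vertex set. Then K (dimension 3) consists of the simplices:

  0-simplices (5): [1], [2], [3], [4], [5]
  1-simplices (10): [1,2], [1,3], [1,4], [1,5], [2,3], [2,4], [2,5], [3,4], [3,5], [4,5]
  2-simplices (10): [1,2,3], [1,2,4], [1,2,5], [1,3,4], [1,3,5], [1,4,5], [2,3,4], [2,3,5], [2,4,5], [3,4,5]
  3-simplices (5): [1,2,3,4], [1,2,3,5], [1,2,4,5], [1,3,4,5], [2,3,4,5]

Hence C_0 ≅ Z^5, C_1 ≅ Z^10, C_2 ≅ Z^10, C_3 ≅ Z^5.

The boundary map ∂_1: C_1 → C_0 maps an edge to its endpoints' difference, ∂[p,q] = q − p.
This gives a 5×10 integer matrix of rank 4; reducing to Smith normal form yields diagonal entries (1,1,1,1).

The boundary map ∂_2: C_2 → C_1 sends each 2-simplex [p,q,r] to [q,r] − [p,r] + [p,q]. For instance
  ∂[2,3,5] = [3,5] − [2,5] + [2,3],
  ∂[1,3,5] = [3,5] − [1,5] + [1,3].
The 10×10 boundary matrix has rank 6 and Smith normal form diag(1,1,1,1,1,1).

The boundary map ∂_3: C_3 → C_2 sends each 3-simplex σ to the alternating sum Σ_i (−1)^i (σ with its i-th vertex removed). For instance
  ∂[2,3,4,5] = [3,4,5] − [2,4,5] + [2,3,5] − [2,3,4],
  ∂[1,2,4,5] = [2,4,5] − [1,4,5] + [1,2,5] − [1,2,4].
The resulting 10×5 matrix has rank 4, and its Smith normal form has invariant factors (1,1,1,1).

Now H_k = ker ∂_k / im ∂_{k+1}, so:

  H_0: rank C_0 − rank ∂_1 = 5 − 4 = 1, and the invariant factors of ∂_1 are all 1, so H_0 ≅ Z.
  H_1: rank ker ∂_1 − rank ∂_2 = (10 − 4) − 6 = 0, and the invariant factors of ∂_2 are all 1, so H_1 ≅ 0.
  H_2: rank ker ∂_2 − rank ∂_3 = (10 − 6) − 4 = 0, and the invariant factors of ∂_3 are all 1, so H_2 ≅ 0.
  H_3: rank ker ∂_3 − rank ∂_4 = (5 − 4) − 0 = 1, and there is no ∂_4, so H_3 ≅ Z.

As a check, the Euler characteristic is 5 − 10 + 10 − 5 = 0, which agrees with 1 − 0 + 0 − 1 = 0.
(K is a triangulation of the 3-sphere S^3.)

H_0 = Z,  H_1 = 0,  H_2 = 0,  H_3 = Z.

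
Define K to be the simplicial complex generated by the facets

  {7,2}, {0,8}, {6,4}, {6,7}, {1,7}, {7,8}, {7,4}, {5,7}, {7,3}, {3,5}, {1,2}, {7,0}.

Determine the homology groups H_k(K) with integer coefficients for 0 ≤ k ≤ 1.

H_0 = Z,  H_1 = Z^4.

Take the total order 0 < 1 < 2 < 3 < 4 < 5 < 6 < 7 < 8 on the vertex set. Then K (dimension 1) consists of the simplices:

  0-simplices (9): [0], [1], [2], [3], [4], [5], [6], [7], [8]
  1-simplices (12): [0,7], [0,8], [1,2], [1,7], [2,7], [3,5], [3,7], [4,6], [4,7], [5,7], [6,7], [7,8]

so the chain groups are C_0 ≅ Z^9, C_1 ≅ Z^12.

The boundary map ∂_1: C_1 → C_0 maps an edge to its endpoints' difference, ∂[p,q] = q − p.
The resulting 9×12 matrix has rank 8, and its Smith normal form has invariant factors (1,1,1,1,1,1,1,1).

Reading off H_k = ker ∂_k / im ∂_{k+1}:

  H_0: rank C_0 − rank ∂_1 = 9 − 8 = 1, and the invariant factors of ∂_1 are all 1, so H_0 = Z.
  H_1: rank ker ∂_1 − rank ∂_2 = (12 − 8) − 0 = 4, and there is no ∂_2, so H_1 = Z^4.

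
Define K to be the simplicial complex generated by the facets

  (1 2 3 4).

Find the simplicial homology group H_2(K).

H_2 = 0.

Take the total order 1 < 2 < 3 < 4 on the vertex set. Then K (dimension 3) consists of the simplices:

  0-simplices (4): [1], [2], [3], [4]
  1-simplices (6): [1,2], [1,3], [1,4], [2,3], [2,4], [3,4]
  2-simplices (4): [1,2,3], [1,2,4], [1,3,4], [2,3,4]
  3-simplices (1): [1,2,3,4]

giving chain groups C_0 ≅ Z^4, C_1 ≅ Z^6, C_2 ≅ Z^4, C_3 ≅ Z^1.

The boundary map ∂_1: C_1 → C_0 maps an edge to its endpoints' difference, ∂[p,q] = q − p.
The 4×6 boundary matrix has rank 3 and Smith normal form diag(1,1,1).

The boundary map ∂_2: C_2 → C_1 maps a triangle to the signed sum of its edges. For instance
  ∂[1,2,3] = [2,3] − [1,3] + [1,2],
  ∂[2,3,4] = [3,4] − [2,4] + [2,3].
As a 6×4 matrix over Z this has rank 3, with invariant factors (1,1,1).

∂_3: C_3 → C_2 sends each 3-simplex σ to the alternating sum Σ_i (−1)^i (σ with its i-th vertex removed). For instance
  ∂[1,2,3,4] = [2,3,4] − [1,3,4] + [1,2,4] − [1,2,3].
This gives a 4×1 integer matrix of rank 1; reducing to Smith normal form yields diagonal entries (1).

Now H_k = ker ∂_k / im ∂_{k+1}, so:

  H_2: rank ker ∂_2 − rank ∂_3 = (4 − 3) − 1 = 0, and the invariant factors of ∂_3 are all 1, so H_2 = 0.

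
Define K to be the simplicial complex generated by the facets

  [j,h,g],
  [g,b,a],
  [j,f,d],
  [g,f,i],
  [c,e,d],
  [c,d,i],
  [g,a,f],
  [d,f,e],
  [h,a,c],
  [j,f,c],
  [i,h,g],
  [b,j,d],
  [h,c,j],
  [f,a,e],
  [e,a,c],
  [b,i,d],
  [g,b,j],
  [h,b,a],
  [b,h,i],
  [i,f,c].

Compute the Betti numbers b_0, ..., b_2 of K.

b_0 = 1, b_1 = 1, b_2 = 0.

Order the vertices as a < b < c < d < e < f < g < h < i < j. Listing each simplex with vertices in this order, K has dimension 2 with simplices:

  0-simplices (10): a, b, c, d, e, f, g, h, i, j
  1-simplices (30): ab, ac, ae, af, ag, ah, bd, bg, bh, bi, bj, cd, ce, cf, ch, ci, cj, de, df, di, dj, ef, fg, fi, fj, gh, gi, gj, hi, hj
  2-simplices (20): abg, abh, ace, ach, aef, afg, bdi, bdj, bgj, bhi, cde, cdi, cfi, cfj, chj, def, dfj, fgi, ghi, ghj

Hence C_0 ≅ Z^10, C_1 ≅ Z^30, C_2 ≅ Z^20.

∂_1: C_1 → C_0 is given by ∂[p,q] = [q] − [p].
The 10×30 boundary matrix has rank 9 and Smith normal form diag(1,1,1,1,1,1,1,1,1).

The boundary map ∂_2: C_2 → C_1 maps a triangle to the signed sum of its edges. For instance
  ∂def = ef − df + de,
  ∂aef = ef − af + ae.
The 30×20 boundary matrix has rank 20 and Smith normal form diag(1,1,1,1,1,1,1,1,1,1,1,1,1,1,1,1,1,1,1,2).

Reading off H_k = ker ∂_k / im ∂_{k+1}:

  H_0: rank C_0 − rank ∂_1 = 10 − 9 = 1, and the invariant factors of ∂_1 are all 1, so H_0 ≅ Z.
  H_1: rank ker ∂_1 − rank ∂_2 = (30 − 9) − 20 = 1, and ∂_2 has invariant factor 2 > 1, so H_1 ≅ Z ⊕ Z/2Z.
  H_2: rank ker ∂_2 − rank ∂_3 = (20 − 20) − 0 = 0, and there is no ∂_3, so H_2 ≅ 0.

Hence the Betti numbers are b_0 = 1, b_1 = 1, b_2 = 0.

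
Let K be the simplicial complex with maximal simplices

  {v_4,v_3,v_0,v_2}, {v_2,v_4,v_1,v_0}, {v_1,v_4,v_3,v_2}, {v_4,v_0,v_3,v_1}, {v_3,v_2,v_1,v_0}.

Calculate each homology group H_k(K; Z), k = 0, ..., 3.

H_0 ≅ Z,  H_1 = 0,  H_2 = 0,  H_3 ≅ Z.

We work with the vertex ordering v_0 < v_1 < v_2 < v_3 < v_4. The simplices of K, each written with vertices in increasing order, are:

  0-simplices (5): [v_0], [v_1], [v_2], [v_3], [v_4]
  1-simplices (10): [v_0,v_1], [v_0,v_2], [v_0,v_3], [v_0,v_4], [v_1,v_2], [v_1,v_3], [v_1,v_4], [v_2,v_3], [v_2,v_4], [v_3,v_4]
  2-simplices (10): [v_0,v_1,v_2], [v_0,v_1,v_3], [v_0,v_1,v_4], [v_0,v_2,v_3], [v_0,v_2,v_4], [v_0,v_3,v_4], [v_1,v_2,v_3], [v_1,v_2,v_4], [v_1,v_3,v_4], [v_2,v_3,v_4]
  3-simplices (5): [v_0,v_1,v_2,v_3], [v_0,v_1,v_2,v_4], [v_0,v_1,v_3,v_4], [v_0,v_2,v_3,v_4], [v_1,v_2,v_3,v_4]

giving chain groups C_0 ≅ Z^5, C_1 ≅ Z^10, C_2 ≅ Z^10, C_3 ≅ Z^5.

The boundary map ∂_1: C_1 → C_0 maps an edge to its endpoints' difference, ∂[p,q] = q − p. For instance
  ∂[v_1,v_4] = [v_4] − [v_1].
As a 5×10 matrix over Z this has rank 4, with invariant factors (1,1,1,1).

The boundary map ∂_2: C_2 → C_1 maps a triangle to the signed sum of its edges. For instance
  ∂[v_0,v_2,v_3] = [v_2,v_3] − [v_0,v_3] + [v_0,v_2],
  ∂[v_0,v_1,v_2] = [v_1,v_2] − [v_0,v_2] + [v_0,v_1].
The 10×10 boundary matrix has rank 6 and Smith normal form diag(1,1,1,1,1,1).

The boundary map ∂_3: C_3 → C_2 sends each 3-simplex σ to the alternating sum Σ_i (−1)^i (σ with its i-th vertex removed). For instance
  ∂[v_0,v_1,v_2,v_4] = [v_1,v_2,v_4] − [v_0,v_2,v_4] + [v_0,v_1,v_4] − [v_0,v_1,v_2],
  ∂[v_0,v_1,v_2,v_3] = [v_1,v_2,v_3] − [v_0,v_2,v_3] + [v_0,v_1,v_3] − [v_0,v_1,v_2].
As a 10×5 matrix over Z this has rank 4, with invariant factors (1,1,1,1).

From H_k ≅ ker(∂_k) / im(∂_{k+1}) we obtain:

  H_0: rank C_0 − rank ∂_1 = 5 − 4 = 1, and the invariant factors of ∂_1 are all 1, so H_0 ≅ Z.
  H_1: rank ker ∂_1 − rank ∂_2 = (10 − 4) − 6 = 0, and the invariant factors of ∂_2 are all 1, so H_1 ≅ 0.
  H_2: rank ker ∂_2 − rank ∂_3 = (10 − 6) − 4 = 0, and the invariant factors of ∂_3 are all 1, so H_2 ≅ 0.
  H_3: rank ker ∂_3 − rank ∂_4 = (5 − 4) − 0 = 1, and there is no ∂_4, so H_3 ≅ Z.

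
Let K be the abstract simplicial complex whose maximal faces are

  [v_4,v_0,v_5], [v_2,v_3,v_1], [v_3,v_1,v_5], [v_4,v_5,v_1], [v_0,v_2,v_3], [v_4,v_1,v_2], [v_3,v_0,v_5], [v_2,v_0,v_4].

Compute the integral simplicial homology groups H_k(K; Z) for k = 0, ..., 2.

H_0 ≅ Z,  H_1 = 0,  H_2 ≅ Z.

Fix the vertex order v_0 < v_1 < v_2 < v_3 < v_4 < v_5 and write every simplex with vertices in increasing order. Then dim K = 2 and the simplices of K are:

  0-simplices (6): [v_0], [v_1], [v_2], [v_3], [v_4], [v_5]
  1-simplices (12): [v_0,v_2], [v_0,v_3], [v_0,v_4], [v_0,v_5], [v_1,v_2], [v_1,v_3], [v_1,v_4], [v_1,v_5], [v_2,v_3], [v_2,v_4], [v_3,v_5], [v_4,v_5]
  2-simplices (8): [v_0,v_2,v_3], [v_0,v_2,v_4], [v_0,v_3,v_5], [v_0,v_4,v_5], [v_1,v_2,v_3], [v_1,v_2,v_4], [v_1,v_3,v_5], [v_1,v_4,v_5]

so the chain groups are C_0 ≅ Z^6, C_1 ≅ Z^12, C_2 ≅ Z^8.

The boundary map ∂_1: C_1 → C_0 is given by ∂[p,q] = [q] − [p]. For instance
  ∂[v_3,v_5] = [v_5] − [v_3].
The 6×12 boundary matrix has rank 5 and Smith normal form diag(1,1,1,1,1).

The boundary map ∂_2: C_2 → C_1 maps a triangle to the signed sum of its edges. For instance
  ∂[v_1,v_3,v_5] = [v_3,v_5] − [v_1,v_5] + [v_1,v_3],
  ∂[v_0,v_2,v_4] = [v_2,v_4] − [v_0,v_4] + [v_0,v_2].
The resulting 12×8 matrix has rank 7, and its Smith normal form has invariant factors (1,1,1,1,1,1,1).

Computing H_k = (kernel of ∂_k) / (image of ∂_{k+1}):

  H_0: rank C_0 − rank ∂_1 = 6 − 5 = 1, and the invariant factors of ∂_1 are all 1, so H_0 = Z.
  H_1: rank ker ∂_1 − rank ∂_2 = (12 − 5) − 7 = 0, and the invariant factors of ∂_2 are all 1, so H_1 = 0.
  H_2: rank ker ∂_2 − rank ∂_3 = (8 − 7) − 0 = 1, and there is no ∂_3, so H_2 = Z.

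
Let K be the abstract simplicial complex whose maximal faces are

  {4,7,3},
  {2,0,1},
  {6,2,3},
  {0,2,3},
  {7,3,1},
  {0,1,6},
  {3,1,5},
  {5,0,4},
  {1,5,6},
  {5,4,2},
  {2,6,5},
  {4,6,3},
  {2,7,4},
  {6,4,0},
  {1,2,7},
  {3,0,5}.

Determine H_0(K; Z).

H_0 ≅ Z.

Fix the vertex order 0 < 1 < 2 < 3 < 4 < 5 < 6 < 7 and write every simplex with vertices in increasing order. Then dim K = 2 and the simplices of K are:

  0-simplices (8): [0], [1], [2], [3], [4], [5], [6], [7]
  1-simplices (24): (24 of them)
  2-simplices (16): [0,1,2], [0,1,6], [0,2,3], [0,3,5], [0,4,5], [0,4,6], [1,2,7], [1,3,5], [1,3,7], [1,5,6], [2,3,6], [2,4,5], [2,4,7], [2,5,6], [3,4,6], [3,4,7]

giving chain groups C_0 ≅ Z^8, C_1 ≅ Z^24, C_2 ≅ Z^16.

Boundary ∂_1: C_1 → C_0 sends each edge [p,q] (with p < q) to q − p. For instance
  ∂[0,5] = [5] − [0].
As a 8×24 matrix over Z this has rank 7, with invariant factors (1,1,1,1,1,1,1).

The boundary map ∂_2: C_2 → C_1 maps a triangle to the signed sum of its edges. For instance
  ∂[0,2,3] = [2,3] − [0,3] + [0,2],
  ∂[2,4,7] = [4,7] − [2,7] + [2,4].
This gives a 24×16 integer matrix of rank 15; reducing to Smith normal form yields diagonal entries (1,1,1,1,1,1,1,1,1,1,1,1,1,1,1).

From H_k ≅ ker(∂_k) / im(∂_{k+1}) we obtain:

  H_0: rank C_0 − rank ∂_1 = 8 − 7 = 1, and the invariant factors of ∂_1 are all 1, so H_0 = Z.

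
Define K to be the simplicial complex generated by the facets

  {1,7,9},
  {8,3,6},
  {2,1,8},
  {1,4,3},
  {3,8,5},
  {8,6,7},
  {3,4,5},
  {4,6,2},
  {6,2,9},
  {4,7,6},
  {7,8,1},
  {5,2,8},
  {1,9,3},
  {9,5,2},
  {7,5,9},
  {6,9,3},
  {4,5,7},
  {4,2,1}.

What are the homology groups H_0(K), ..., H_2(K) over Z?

H_0 ≅ Z,  H_1 ≅ Z^2,  H_2 ≅ Z.

Order the vertices as 1 < 2 < 3 < 4 < 5 < 6 < 7 < 8 < 9. Listing each simplex with vertices in this order, K has dimension 2 with simplices:

  0-simplices (9): [1], [2], [3], [4], [5], [6], [7], [8], [9]
  1-simplices (27): (27 of them)
  2-simplices (18): [1,2,4], [1,2,8], [1,3,4], [1,3,9], [1,7,8], [1,7,9], [2,4,6], [2,5,8], [2,5,9], [2,6,9], [3,4,5], [3,5,8], [3,6,8], [3,6,9], [4,5,7], [4,6,7], [5,7,9], [6,7,8]

so the chain groups are C_0 ≅ Z^9, C_1 ≅ Z^27, C_2 ≅ Z^18.

The boundary map ∂_1: C_1 → C_0 maps an edge to its endpoints' difference, ∂[p,q] = q − p. For instance
  ∂[4,7] = [7] − [4].
The resulting 9×27 matrix has rank 8, and its Smith normal form has invariant factors (1,1,1,1,1,1,1,1).

∂_2: C_2 → C_1 acts by ∂[p,q,r] = [q,r] − [p,r] + [p,q]. For instance
  ∂[1,2,4] = [2,4] − [1,4] + [1,2],
  ∂[1,7,9] = [7,9] − [1,9] + [1,7].
This gives a 27×18 integer matrix of rank 17; reducing to Smith normal form yields diagonal entries (1,1,1,1,1,1,1,1,1,1,1,1,1,1,1,1,1).

Reading off H_k = ker ∂_k / im ∂_{k+1}:

  H_0: rank C_0 − rank ∂_1 = 9 − 8 = 1, and the invariant factors of ∂_1 are all 1, so H_0 ≅ Z.
  H_1: rank ker ∂_1 − rank ∂_2 = (27 − 8) − 17 = 2, and the invariant factors of ∂_2 are all 1, so H_1 ≅ Z^2.
  H_2: rank ker ∂_2 − rank ∂_3 = (18 − 17) − 0 = 1, and there is no ∂_3, so H_2 ≅ Z.

(K is a triangulation of the torus T^2.)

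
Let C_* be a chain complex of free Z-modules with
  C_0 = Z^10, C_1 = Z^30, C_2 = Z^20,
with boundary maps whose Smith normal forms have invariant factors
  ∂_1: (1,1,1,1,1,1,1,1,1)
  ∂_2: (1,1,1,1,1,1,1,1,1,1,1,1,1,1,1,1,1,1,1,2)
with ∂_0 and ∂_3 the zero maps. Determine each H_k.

H_0 ≅ Z,  H_1 ≅ Z ⊕ Z/2,  H_2 = 0.

H_0: b_0 = 10 − 0 − 9 = 1; torsion from ∂_1 factors > 1: none. So H_0 ≅ Z.
H_1: b_1 = 30 − 9 − 20 = 1; torsion from ∂_2 factors > 1: [2]. So H_1 ≅ Z ⊕ Z/2.
H_2: b_2 = 20 − 20 − 0 = 0; torsion from ∂_3 factors > 1: none. So H_2 ≅ 0.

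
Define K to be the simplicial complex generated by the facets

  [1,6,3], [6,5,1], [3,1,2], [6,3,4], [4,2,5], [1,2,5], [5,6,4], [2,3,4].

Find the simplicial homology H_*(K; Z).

We work with the vertex ordering 1 < 2 < 3 < 4 < 5 < 6. The simplices of K, each written with vertices in increasing order, are:

  0-simplices (6): [1], [2], [3], [4], [5], [6]
  1-simplices (12): [1,2], [1,3], [1,5], [1,6], [2,3], [2,4], [2,5], [3,4], [3,6], [4,5], [4,6], [5,6]
  2-simplices (8): [1,2,3], [1,2,5], [1,3,6], [1,5,6], [2,3,4], [2,4,5], [3,4,6], [4,5,6]

giving chain groups C_0 ≅ Z^6, C_1 ≅ Z^12, C_2 ≅ Z^8.

Boundary ∂_1: C_1 → C_0 sends each edge [p,q] (with p < q) to q − p.
As a 6×12 matrix over Z this has rank 5, with invariant factors (1,1,1,1,1).

The boundary map ∂_2: C_2 → C_1 sends each 2-simplex [p,q,r] to [q,r] − [p,r] + [p,q]. For instance
  ∂[3,4,6] = [4,6] − [3,6] + [3,4],
  ∂[2,4,5] = [4,5] − [2,5] + [2,4].
As a 12×8 matrix over Z this has rank 7, with invariant factors (1,1,1,1,1,1,1).

Now H_k = ker ∂_k / im ∂_{k+1}, so:

  H_0: rank C_0 − rank ∂_1 = 6 − 5 = 1, and the invariant factors of ∂_1 are all 1, so H_0 ≅ Z.
  H_1: rank ker ∂_1 − rank ∂_2 = (12 − 5) − 7 = 0, and the invariant factors of ∂_2 are all 1, so H_1 ≅ 0.
  H_2: rank ker ∂_2 − rank ∂_3 = (8 − 7) − 0 = 1, and there is no ∂_3, so H_2 ≅ Z.

(K is a triangulation of the 2-sphere S^2.)

H_0 = Z,  H_1 = 0,  H_2 = Z.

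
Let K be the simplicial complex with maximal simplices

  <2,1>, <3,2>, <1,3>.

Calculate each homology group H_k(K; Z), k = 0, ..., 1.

H_0 = Z,  H_1 = Z.

Fix the vertex order 1 < 2 < 3 and write every simplex with vertices in increasing order. Then dim K = 1 and the simplices of K are:

  0-simplices (3): [1], [2], [3]
  1-simplices (3): [1,2], [1,3], [2,3]

Hence C_0 ≅ Z^3, C_1 ≅ Z^3.

Boundary ∂_1: C_1 → C_0 sends each edge [p,q] (with p < q) to q − p.
The 3×3 boundary matrix has rank 2 and Smith normal form diag(1,1).

Computing H_k = (kernel of ∂_k) / (image of ∂_{k+1}):

  H_0: rank C_0 − rank ∂_1 = 3 − 2 = 1, and the invariant factors of ∂_1 are all 1, so H_0 ≅ Z.
  H_1: rank ker ∂_1 − rank ∂_2 = (3 − 2) − 0 = 1, and there is no ∂_2, so H_1 ≅ Z.

As a check, the Euler characteristic is 3 − 3 = 0, which agrees with 1 − 1 = 0.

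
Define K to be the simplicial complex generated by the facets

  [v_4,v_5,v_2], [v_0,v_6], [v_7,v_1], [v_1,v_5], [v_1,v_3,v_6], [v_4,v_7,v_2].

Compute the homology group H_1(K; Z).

H_1 = Z.

Take the total order v_0 < v_1 < v_2 < v_3 < v_4 < v_5 < v_6 < v_7 on the vertex set. Then K (dimension 2) consists of the simplices:

  0-simplices (8): [v_0], [v_1], [v_2], [v_3], [v_4], [v_5], [v_6], [v_7]
  1-simplices (11): [v_0,v_6], [v_1,v_3], [v_1,v_5], [v_1,v_6], [v_1,v_7], [v_2,v_4], [v_2,v_5], [v_2,v_7], [v_3,v_6], [v_4,v_5], [v_4,v_7]
  2-simplices (3): [v_1,v_3,v_6], [v_2,v_4,v_5], [v_2,v_4,v_7]

giving chain groups C_0 ≅ Z^8, C_1 ≅ Z^11, C_2 ≅ Z^3.

∂_1: C_1 → C_0 sends each edge [p,q] (with p < q) to q − p.
This gives a 8×11 integer matrix of rank 7; reducing to Smith normal form yields diagonal entries (1,1,1,1,1,1,1).

The boundary map ∂_2: C_2 → C_1 sends each 2-simplex [p,q,r] to [q,r] − [p,r] + [p,q]. For instance
  ∂[v_2,v_4,v_5] = [v_4,v_5] − [v_2,v_5] + [v_2,v_4],
  ∂[v_1,v_3,v_6] = [v_3,v_6] − [v_1,v_6] + [v_1,v_3].
This gives a 11×3 integer matrix of rank 3; reducing to Smith normal form yields diagonal entries (1,1,1).

From H_k ≅ ker(∂_k) / im(∂_{k+1}) we obtain:

  H_1: rank ker ∂_1 − rank ∂_2 = (11 − 7) − 3 = 1, and the invariant factors of ∂_2 are all 1, so H_1 ≅ Z.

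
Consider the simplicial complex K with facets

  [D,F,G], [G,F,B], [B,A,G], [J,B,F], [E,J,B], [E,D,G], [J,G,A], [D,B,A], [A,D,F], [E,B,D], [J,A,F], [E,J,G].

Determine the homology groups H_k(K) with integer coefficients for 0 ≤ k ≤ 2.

H_0 = Z,  H_1 = Z_2,  H_2 = 0.

We work with the vertex ordering A < B < D < E < F < G < J. The simplices of K, each written with vertices in increasing order, are:

  0-simplices (7): A, B, D, E, F, G, J
  1-simplices (18): AB, AD, AF, AG, AJ, BD, BE, BF, BG, BJ, DE, DF, DG, EG, EJ, FG, FJ, GJ
  2-simplices (12): ABD, ABG, ADF, AFJ, AGJ, BDE, BEJ, BFG, BFJ, DEG, DFG, EGJ

giving chain groups C_0 ≅ Z^7, C_1 ≅ Z^18, C_2 ≅ Z^12.

∂_1: C_1 → C_0 maps an edge to its endpoints' difference, ∂[p,q] = q − p. For instance
  ∂AD = D − A.
This gives a 7×18 integer matrix of rank 6; reducing to Smith normal form yields diagonal entries (1,1,1,1,1,1).

∂_2: C_2 → C_1 sends each 2-simplex [p,q,r] to [q,r] − [p,r] + [p,q]. For instance
  ∂AFJ = FJ − AJ + AF,
  ∂ADF = DF − AF + AD.
This gives a 18×12 integer matrix of rank 12; reducing to Smith normal form yields diagonal entries (1,1,1,1,1,1,1,1,1,1,1,2).

From H_k ≅ ker(∂_k) / im(∂_{k+1}) we obtain:

  H_0: rank C_0 − rank ∂_1 = 7 − 6 = 1, and the invariant factors of ∂_1 are all 1, so H_0 ≅ Z.
  H_1: rank ker ∂_1 − rank ∂_2 = (18 − 6) − 12 = 0, and ∂_2 has invariant factor 2 > 1, so H_1 ≅ Z_2.
  H_2: rank ker ∂_2 − rank ∂_3 = (12 − 12) − 0 = 0, and there is no ∂_3, so H_2 ≅ 0.

(K is a triangulation of the real projective plane RP^2.)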